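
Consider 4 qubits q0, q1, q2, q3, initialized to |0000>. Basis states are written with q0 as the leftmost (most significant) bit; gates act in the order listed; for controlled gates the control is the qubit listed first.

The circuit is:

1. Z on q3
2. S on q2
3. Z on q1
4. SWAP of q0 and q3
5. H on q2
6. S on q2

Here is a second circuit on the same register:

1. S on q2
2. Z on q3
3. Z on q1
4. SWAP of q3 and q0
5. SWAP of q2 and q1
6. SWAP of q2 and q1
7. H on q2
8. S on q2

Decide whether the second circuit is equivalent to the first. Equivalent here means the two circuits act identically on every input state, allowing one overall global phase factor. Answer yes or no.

Yes, they are equivalent — the unitaries differ by at most a global phase.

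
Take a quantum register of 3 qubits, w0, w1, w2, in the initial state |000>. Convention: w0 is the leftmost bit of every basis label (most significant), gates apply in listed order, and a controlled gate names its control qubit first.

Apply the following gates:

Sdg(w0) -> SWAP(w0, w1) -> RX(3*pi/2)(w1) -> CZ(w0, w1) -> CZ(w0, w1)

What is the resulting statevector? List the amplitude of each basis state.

After the circuit, the state carries amplitude -sqrt(2)/2 on |000>, -sqrt(2)*I/2 on |010>, and 0 on every other basis state. Key observation: the block from step 4 through step 5 cancels to the identity and can be dropped.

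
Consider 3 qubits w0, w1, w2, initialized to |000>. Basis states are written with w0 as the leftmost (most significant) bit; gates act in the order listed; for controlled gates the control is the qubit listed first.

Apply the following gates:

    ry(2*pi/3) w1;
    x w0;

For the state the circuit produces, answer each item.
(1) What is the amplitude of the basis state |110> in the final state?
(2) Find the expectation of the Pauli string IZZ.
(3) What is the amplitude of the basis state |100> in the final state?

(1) The amplitude on |110> is sqrt(3)/2.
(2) The observable IZZ averages to -1/2.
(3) |100> carries amplitude 1/2 in the final state.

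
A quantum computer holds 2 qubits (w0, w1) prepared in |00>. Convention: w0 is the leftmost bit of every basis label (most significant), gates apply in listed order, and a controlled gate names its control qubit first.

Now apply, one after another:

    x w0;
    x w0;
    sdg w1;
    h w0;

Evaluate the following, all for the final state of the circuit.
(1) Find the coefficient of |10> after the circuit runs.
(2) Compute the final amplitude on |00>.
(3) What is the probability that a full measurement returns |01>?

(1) The final state's coefficient on |10> equals sqrt(2)/2. Key observation: gates 1-2 undo each other exactly, leaving only the rest of the circuit to track.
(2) The amplitude on |00> is sqrt(2)/2.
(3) The probability of measuring |01> is 0.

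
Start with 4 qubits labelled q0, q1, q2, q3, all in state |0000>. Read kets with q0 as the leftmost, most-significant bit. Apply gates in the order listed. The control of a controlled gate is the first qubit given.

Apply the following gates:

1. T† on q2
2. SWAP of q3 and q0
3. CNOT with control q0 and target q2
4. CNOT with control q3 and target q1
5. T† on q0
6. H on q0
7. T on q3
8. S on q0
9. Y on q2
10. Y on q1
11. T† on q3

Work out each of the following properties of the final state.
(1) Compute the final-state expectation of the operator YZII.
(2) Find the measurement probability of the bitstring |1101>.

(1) The expectation value of YZII is -1.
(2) The probability of measuring |1101> is 0.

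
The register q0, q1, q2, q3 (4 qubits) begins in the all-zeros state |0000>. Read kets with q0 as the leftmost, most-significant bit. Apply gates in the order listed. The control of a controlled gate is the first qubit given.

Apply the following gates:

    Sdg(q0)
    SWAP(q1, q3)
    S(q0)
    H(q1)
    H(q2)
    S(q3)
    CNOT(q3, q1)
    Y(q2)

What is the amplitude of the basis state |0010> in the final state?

|0010> carries amplitude I/2 in the final state.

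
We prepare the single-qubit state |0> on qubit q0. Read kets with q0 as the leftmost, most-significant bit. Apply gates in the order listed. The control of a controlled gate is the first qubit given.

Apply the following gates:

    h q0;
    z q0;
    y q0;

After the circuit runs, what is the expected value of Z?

In the final state, Z has expectation 0.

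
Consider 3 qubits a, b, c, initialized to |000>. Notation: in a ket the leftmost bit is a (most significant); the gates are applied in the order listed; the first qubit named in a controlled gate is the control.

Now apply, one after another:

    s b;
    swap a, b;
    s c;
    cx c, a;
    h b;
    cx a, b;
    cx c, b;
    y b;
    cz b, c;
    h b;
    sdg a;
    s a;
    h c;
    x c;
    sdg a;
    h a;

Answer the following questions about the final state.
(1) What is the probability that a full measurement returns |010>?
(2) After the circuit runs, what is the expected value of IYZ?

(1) A full measurement returns |010> with probability 1/4.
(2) In the final state, IYZ has expectation 0.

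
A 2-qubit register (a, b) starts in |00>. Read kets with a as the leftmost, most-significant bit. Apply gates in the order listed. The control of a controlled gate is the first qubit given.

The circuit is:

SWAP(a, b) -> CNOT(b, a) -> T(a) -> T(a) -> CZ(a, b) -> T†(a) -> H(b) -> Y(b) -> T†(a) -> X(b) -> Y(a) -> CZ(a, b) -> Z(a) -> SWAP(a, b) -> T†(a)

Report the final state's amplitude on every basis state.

The resulting statevector has amplitude 0 on |00>, sqrt(2)/2 on |01>, 0 on |10>, -sqrt(2)*exp(3*I*pi/4)/2 on |11>.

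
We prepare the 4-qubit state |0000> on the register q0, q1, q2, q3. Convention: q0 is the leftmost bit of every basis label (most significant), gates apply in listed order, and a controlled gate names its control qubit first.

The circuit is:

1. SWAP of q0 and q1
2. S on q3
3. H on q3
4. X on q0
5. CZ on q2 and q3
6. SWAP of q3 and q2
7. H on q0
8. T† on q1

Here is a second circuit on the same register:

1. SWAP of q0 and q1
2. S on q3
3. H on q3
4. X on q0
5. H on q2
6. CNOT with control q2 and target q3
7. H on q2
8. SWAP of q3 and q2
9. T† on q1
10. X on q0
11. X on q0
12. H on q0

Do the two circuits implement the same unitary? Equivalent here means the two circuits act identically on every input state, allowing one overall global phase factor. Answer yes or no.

No — the two circuits implement different unitaries, even allowing a global phase.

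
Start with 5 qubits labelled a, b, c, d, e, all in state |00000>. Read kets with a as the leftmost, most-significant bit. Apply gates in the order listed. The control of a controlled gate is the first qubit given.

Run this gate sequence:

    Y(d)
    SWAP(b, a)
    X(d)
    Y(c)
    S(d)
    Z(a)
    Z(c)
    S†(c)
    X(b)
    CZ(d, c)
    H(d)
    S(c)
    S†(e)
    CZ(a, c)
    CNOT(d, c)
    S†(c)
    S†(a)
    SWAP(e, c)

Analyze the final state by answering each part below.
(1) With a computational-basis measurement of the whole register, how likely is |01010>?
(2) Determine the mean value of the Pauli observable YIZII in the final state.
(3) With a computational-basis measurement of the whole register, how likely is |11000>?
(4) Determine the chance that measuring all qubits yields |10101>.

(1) The probability of measuring |01010> is 1/2.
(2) In the final state, YIZII has expectation 0.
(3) The probability of measuring |11000> is 0.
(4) A full measurement returns |10101> with probability 0.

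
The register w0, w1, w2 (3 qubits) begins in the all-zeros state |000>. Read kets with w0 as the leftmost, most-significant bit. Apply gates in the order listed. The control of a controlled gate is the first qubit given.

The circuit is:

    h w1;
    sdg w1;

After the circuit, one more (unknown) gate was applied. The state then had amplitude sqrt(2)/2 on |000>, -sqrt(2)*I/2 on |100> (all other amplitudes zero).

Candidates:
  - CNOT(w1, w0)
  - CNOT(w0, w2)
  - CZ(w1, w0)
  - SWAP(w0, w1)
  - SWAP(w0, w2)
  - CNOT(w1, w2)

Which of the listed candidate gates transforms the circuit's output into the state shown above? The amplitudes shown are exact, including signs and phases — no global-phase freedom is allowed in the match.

The applied gate was SWAP(w0, w1).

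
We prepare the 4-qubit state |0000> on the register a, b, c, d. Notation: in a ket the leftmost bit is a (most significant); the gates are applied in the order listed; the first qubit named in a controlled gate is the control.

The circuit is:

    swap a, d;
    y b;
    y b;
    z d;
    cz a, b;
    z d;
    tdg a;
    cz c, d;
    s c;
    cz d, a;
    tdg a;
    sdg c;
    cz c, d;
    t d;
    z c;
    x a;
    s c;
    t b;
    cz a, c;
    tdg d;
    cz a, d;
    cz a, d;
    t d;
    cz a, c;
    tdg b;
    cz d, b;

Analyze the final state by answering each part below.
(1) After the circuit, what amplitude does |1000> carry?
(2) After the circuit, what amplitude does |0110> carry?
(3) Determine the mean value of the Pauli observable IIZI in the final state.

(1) The amplitude on |1000> is 1. Key observation: steps 18-25 multiply out to the identity, so the circuit reduces to the remaining gates.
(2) The amplitude on |0110> is 0.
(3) In the final state, IIZI has expectation 1.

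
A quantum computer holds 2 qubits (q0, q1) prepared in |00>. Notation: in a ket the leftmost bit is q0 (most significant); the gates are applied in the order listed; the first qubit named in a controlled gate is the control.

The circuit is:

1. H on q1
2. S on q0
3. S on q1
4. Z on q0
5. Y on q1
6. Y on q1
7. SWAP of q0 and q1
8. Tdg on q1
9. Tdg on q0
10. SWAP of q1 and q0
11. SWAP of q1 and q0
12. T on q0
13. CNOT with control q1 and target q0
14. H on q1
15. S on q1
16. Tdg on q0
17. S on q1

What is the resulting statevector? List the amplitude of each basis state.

The final amplitudes are 1/2 on |00>, -1/2 on |01>, exp(I*pi/4)/2 on |10>, -exp(I*pi/4)/2 on |11>. Key observation: gates 9-12 undo each other exactly, leaving only the rest of the circuit to track.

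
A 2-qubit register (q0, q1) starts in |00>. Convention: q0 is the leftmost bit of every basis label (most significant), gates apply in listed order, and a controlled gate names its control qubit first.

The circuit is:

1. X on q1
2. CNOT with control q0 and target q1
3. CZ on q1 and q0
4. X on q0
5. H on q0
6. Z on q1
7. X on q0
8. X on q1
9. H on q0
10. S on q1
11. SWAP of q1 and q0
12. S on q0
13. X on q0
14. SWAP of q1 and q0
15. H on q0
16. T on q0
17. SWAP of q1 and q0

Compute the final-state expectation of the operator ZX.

The observable ZX averages to sqrt(2)/2.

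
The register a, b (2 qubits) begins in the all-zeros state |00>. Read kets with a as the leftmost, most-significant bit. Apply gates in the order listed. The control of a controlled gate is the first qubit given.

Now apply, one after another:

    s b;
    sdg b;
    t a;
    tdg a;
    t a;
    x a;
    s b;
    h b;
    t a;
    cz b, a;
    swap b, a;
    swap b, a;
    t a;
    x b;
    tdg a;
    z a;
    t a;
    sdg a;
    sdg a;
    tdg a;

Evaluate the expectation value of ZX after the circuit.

The observable ZX averages to 1.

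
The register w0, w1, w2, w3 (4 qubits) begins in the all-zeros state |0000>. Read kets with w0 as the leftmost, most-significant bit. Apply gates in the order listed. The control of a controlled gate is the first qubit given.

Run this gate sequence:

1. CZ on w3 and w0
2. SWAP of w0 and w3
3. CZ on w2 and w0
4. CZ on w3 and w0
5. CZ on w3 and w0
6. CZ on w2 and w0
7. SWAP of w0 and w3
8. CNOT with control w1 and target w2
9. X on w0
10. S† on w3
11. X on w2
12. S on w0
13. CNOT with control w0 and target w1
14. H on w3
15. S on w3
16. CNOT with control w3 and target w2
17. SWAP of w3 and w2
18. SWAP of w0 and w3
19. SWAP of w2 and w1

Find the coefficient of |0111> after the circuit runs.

The final state's coefficient on |0111> equals -sqrt(2)/2. Key observation: the block from step 2 through step 7 cancels to the identity and can be dropped.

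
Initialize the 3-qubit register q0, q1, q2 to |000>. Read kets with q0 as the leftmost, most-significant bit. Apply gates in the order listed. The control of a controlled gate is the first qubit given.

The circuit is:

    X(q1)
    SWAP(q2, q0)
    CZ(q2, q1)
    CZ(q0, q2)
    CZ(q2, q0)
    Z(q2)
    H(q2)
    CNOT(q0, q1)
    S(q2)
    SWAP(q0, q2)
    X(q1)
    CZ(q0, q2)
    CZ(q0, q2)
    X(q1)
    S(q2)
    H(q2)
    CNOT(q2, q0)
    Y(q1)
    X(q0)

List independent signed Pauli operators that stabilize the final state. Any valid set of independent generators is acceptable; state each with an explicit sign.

The final state is stabilized by the group generated by -YIZ, -ZIY, +IZI; other independent generating sets are equally valid. Key observation: gates 11-14 undo each other exactly, leaving only the rest of the circuit to track.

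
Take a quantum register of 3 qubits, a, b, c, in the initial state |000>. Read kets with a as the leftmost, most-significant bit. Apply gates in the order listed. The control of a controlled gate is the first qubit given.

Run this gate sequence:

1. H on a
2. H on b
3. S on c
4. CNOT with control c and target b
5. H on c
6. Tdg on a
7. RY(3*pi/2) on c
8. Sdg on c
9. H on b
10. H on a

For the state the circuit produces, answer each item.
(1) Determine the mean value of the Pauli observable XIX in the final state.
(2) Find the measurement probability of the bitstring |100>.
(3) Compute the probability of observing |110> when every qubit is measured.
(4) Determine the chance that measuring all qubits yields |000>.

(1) In the final state, XIX has expectation 0.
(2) A full measurement returns |100> with probability 1/2 - sqrt(2)/4.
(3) Outcome |110> occurs with probability 0.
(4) Outcome |000> occurs with probability sqrt(2)/4 + 1/2.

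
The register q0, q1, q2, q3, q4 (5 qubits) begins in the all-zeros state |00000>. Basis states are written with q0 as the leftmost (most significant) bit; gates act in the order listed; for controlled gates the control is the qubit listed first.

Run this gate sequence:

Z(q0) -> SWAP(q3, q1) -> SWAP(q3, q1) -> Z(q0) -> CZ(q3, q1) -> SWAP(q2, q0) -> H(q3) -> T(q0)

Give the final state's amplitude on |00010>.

|00010> carries amplitude sqrt(2)/2 in the final state. Key observation: the block from step 1 through step 4 cancels to the identity and can be dropped.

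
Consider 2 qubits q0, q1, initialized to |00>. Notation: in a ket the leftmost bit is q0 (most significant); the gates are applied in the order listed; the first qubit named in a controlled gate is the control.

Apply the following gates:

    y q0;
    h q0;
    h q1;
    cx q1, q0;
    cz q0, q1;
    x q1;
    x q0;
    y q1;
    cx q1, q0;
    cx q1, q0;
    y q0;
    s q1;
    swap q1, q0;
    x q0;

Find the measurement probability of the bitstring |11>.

Outcome |11> occurs with probability 1/4.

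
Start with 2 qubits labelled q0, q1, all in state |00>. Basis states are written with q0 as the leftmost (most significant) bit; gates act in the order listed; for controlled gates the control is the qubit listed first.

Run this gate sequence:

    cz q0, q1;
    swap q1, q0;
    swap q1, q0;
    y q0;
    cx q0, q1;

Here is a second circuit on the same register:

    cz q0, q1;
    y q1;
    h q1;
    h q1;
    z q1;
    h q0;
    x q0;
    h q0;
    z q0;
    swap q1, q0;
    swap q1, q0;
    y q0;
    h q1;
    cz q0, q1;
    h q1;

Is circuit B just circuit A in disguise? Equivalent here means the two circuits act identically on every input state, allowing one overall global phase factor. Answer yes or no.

No — the two circuits implement different unitaries, even allowing a global phase.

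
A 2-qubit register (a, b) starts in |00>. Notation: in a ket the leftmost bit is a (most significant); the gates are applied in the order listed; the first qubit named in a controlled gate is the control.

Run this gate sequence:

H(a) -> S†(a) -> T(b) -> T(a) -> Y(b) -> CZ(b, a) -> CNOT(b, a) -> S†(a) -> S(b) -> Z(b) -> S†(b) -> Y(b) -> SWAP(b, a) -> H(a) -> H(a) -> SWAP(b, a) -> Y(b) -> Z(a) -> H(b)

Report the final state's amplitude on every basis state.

The resulting statevector has amplitude exp(I*pi/4)/2 on |00>, -exp(I*pi/4)/2 on |01>, 1/2 on |10>, -1/2 on |11>.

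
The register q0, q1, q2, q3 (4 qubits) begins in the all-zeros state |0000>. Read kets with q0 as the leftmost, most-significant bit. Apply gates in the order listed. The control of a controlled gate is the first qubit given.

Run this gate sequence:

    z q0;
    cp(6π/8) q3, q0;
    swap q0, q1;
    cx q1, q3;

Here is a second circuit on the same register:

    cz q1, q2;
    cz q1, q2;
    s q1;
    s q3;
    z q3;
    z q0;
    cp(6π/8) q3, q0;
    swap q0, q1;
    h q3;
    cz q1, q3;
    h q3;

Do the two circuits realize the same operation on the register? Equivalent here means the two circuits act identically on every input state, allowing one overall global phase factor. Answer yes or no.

No — the two circuits implement different unitaries, even allowing a global phase.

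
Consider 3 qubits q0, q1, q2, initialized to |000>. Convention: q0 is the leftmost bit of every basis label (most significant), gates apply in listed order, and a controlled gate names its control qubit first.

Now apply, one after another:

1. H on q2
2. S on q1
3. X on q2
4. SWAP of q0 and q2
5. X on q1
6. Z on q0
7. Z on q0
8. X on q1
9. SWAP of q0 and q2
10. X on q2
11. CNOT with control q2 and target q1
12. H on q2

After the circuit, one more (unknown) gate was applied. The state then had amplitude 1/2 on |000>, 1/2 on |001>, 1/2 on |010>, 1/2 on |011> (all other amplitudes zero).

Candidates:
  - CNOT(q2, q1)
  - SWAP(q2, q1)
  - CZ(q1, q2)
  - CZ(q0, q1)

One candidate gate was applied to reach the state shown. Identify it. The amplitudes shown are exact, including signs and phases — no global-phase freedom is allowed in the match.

It was CZ(q1, q2) that produced the state shown. Key observation: steps 3-10 multiply out to the identity, so the circuit reduces to the remaining gates.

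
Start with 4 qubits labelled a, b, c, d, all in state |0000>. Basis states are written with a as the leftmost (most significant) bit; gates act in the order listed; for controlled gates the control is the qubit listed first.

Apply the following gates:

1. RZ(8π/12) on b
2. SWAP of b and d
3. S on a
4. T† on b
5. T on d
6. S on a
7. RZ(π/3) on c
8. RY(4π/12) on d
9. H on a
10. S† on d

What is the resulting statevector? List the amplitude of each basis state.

After the circuit, the state carries amplitude -sqrt(6)*I/4 on |0000>, -sqrt(2)/4 on |0001>, -sqrt(6)*I/4 on |1000>, -sqrt(2)/4 on |1001>, and 0 on every other basis state.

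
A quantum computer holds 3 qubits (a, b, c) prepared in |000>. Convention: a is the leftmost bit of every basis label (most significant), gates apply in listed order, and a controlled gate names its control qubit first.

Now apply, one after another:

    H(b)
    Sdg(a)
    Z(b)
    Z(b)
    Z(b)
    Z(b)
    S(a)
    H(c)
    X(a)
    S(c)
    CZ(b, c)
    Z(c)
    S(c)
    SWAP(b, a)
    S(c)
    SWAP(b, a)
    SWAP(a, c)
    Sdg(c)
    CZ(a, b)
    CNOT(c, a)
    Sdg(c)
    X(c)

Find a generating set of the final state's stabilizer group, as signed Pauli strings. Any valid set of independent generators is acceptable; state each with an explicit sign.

The stabilizer group can be generated by -YII, +IXI, +IIZ, among other valid generating sets.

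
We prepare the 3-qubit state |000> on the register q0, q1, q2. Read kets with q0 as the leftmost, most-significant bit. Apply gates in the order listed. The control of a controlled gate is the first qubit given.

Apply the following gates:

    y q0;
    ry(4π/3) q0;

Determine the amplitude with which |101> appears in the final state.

The final state's coefficient on |101> equals 0.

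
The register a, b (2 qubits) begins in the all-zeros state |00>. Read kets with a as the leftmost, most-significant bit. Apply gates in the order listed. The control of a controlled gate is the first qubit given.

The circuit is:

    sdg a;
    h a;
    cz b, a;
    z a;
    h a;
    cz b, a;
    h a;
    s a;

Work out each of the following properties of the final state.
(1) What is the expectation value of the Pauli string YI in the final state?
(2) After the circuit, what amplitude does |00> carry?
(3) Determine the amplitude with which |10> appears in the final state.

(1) In the final state, YI has expectation -1.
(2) The final state's coefficient on |00> equals sqrt(2)/2.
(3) The amplitude on |10> is -sqrt(2)*I/2.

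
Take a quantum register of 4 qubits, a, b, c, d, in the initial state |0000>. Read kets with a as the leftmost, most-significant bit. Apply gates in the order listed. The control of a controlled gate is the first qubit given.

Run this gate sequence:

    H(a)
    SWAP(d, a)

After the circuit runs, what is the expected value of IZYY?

In the final state, IZYY has expectation 0.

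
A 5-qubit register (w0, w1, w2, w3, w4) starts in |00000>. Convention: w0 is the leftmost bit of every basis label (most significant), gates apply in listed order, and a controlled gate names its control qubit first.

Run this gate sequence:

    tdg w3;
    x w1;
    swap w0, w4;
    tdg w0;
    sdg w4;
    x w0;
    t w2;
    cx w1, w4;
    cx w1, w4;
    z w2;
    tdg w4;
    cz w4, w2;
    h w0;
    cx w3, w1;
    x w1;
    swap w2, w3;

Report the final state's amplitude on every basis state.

After the circuit, the state carries amplitude sqrt(2)/2 on |00000>, -sqrt(2)/2 on |10000>, and 0 on every other basis state. Key observation: steps 8-9 multiply out to the identity, so the circuit reduces to the remaining gates.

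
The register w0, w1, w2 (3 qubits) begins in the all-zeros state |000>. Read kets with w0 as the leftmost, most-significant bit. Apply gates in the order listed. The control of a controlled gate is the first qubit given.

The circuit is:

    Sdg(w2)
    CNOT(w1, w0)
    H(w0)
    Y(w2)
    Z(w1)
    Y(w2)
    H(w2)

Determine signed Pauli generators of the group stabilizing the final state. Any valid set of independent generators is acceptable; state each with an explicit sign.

The final state is stabilized by the group generated by +XII, +IIX, +IZI; other independent generating sets are equally valid.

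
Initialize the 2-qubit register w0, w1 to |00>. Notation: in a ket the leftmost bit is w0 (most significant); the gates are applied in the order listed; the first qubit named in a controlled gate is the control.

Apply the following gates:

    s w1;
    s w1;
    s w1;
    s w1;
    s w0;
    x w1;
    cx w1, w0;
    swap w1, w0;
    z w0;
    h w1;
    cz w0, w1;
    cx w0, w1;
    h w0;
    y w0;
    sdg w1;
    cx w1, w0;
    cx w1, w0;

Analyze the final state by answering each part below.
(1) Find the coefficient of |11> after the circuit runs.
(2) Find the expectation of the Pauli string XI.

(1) The amplitude on |11> is -1/2. Key observation: the block from step 1 through step 4 cancels to the identity and can be dropped.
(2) The expectation value of XI is 1.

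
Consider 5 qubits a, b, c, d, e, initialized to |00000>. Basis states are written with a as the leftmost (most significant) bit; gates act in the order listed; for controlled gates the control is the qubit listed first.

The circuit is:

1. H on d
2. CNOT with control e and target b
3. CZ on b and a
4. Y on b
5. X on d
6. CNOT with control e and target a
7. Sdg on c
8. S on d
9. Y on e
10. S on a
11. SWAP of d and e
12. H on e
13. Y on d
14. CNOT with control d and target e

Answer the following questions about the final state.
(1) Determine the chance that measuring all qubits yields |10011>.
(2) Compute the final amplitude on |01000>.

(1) The probability of measuring |10011> is 0.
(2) |01000> carries amplitude -1/2 + I/2 in the final state.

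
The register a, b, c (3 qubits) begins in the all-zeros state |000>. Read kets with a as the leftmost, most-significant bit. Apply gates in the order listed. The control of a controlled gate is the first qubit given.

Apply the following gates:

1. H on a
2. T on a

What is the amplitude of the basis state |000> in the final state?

The amplitude on |000> is sqrt(2)/2.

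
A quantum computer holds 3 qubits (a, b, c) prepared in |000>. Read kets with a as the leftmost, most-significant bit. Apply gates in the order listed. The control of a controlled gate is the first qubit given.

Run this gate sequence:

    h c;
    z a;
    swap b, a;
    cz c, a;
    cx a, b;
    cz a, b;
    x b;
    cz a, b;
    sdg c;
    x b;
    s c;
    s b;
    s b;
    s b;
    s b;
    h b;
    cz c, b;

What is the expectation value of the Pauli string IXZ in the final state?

The observable IXZ averages to 1. Key observation: steps 12-15 multiply out to the identity, so the circuit reduces to the remaining gates.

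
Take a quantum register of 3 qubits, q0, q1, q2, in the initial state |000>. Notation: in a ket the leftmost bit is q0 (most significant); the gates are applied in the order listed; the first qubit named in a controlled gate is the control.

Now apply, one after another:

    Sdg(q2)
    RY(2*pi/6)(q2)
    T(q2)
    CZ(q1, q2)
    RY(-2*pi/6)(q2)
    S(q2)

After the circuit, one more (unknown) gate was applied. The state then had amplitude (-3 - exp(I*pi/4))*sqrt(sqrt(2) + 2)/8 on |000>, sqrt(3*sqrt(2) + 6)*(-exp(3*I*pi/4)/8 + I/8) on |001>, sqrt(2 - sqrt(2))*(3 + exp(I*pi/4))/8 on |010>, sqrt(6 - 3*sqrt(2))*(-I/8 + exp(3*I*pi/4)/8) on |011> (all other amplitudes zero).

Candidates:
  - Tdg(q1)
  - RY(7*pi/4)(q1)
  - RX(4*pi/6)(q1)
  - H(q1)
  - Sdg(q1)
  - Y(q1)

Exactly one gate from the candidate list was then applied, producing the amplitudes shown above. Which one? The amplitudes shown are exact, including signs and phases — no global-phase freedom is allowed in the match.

The applied gate was RY(7*pi/4)(q1).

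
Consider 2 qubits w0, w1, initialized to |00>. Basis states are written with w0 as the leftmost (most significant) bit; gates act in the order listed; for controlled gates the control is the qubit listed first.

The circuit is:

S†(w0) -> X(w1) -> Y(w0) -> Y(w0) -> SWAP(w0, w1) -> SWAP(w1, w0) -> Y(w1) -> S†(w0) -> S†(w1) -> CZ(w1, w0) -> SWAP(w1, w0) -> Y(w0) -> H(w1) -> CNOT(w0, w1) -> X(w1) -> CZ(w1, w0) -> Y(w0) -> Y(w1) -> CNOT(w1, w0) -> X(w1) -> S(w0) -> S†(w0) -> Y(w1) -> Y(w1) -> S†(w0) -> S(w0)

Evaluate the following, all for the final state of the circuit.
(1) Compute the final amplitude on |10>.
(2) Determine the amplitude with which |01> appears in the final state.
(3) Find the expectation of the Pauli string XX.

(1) The final state's coefficient on |10> equals sqrt(2)/2.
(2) The final state's coefficient on |01> equals sqrt(2)/2.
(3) In the final state, XX has expectation 1.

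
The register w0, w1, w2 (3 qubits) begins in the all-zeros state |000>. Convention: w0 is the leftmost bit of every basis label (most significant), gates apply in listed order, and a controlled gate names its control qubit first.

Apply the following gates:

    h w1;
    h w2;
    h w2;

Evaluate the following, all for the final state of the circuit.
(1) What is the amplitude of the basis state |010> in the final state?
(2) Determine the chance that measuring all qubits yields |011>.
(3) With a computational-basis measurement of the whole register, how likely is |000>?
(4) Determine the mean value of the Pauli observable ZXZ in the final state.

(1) The final state's coefficient on |010> equals sqrt(2)/2.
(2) The probability of measuring |011> is 0.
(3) A full measurement returns |000> with probability 1/2.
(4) In the final state, ZXZ has expectation 1.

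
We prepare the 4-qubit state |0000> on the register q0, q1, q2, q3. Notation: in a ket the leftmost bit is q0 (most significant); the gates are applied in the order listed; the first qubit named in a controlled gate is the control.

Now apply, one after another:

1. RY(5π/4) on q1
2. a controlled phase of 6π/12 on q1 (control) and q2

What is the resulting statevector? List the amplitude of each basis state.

After the circuit, the state carries amplitude -sqrt(2 - sqrt(2))/2 on |0000>, sqrt(sqrt(2) + 2)/2 on |0100>, and 0 on every other basis state.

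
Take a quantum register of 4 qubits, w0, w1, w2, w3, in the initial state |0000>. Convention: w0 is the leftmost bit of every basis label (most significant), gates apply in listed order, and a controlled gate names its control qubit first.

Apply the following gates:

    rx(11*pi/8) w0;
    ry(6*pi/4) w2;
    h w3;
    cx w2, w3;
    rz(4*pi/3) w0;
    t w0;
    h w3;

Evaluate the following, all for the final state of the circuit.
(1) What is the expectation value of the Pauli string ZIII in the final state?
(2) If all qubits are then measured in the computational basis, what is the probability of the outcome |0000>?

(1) In the final state, ZIII has expectation -sqrt(2 - sqrt(2))/2.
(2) Outcome |0000> occurs with probability 1/4 - sqrt(2 - sqrt(2))/8.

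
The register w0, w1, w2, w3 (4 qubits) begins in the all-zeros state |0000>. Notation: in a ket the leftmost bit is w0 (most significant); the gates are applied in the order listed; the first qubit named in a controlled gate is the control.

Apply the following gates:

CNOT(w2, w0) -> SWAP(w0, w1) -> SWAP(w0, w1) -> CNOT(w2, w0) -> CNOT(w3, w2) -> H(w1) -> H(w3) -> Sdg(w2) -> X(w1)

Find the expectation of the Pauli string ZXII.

In the final state, ZXII has expectation 1.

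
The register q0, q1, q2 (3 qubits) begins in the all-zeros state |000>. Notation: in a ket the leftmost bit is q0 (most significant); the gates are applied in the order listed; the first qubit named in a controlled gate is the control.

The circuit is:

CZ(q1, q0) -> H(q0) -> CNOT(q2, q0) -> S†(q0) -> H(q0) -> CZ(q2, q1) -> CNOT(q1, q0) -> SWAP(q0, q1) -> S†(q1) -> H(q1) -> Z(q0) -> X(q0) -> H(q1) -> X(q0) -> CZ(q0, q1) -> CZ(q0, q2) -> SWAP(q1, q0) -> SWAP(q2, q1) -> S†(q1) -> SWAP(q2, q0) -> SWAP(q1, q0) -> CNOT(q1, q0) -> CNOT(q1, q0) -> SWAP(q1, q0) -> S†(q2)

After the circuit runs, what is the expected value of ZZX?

The expectation value of ZZX is 0. Key observation: steps 21-24 multiply out to the identity, so the circuit reduces to the remaining gates.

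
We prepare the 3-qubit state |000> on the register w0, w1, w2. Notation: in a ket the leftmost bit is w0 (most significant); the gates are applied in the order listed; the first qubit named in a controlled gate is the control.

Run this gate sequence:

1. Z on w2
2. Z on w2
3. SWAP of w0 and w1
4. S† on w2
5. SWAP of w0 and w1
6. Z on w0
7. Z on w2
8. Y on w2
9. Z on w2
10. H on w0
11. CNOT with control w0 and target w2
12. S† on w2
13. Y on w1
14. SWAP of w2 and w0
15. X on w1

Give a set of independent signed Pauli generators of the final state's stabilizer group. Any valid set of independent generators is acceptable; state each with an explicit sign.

The stabilizer group can be generated by +XIY, -ZIZ, +IZI, among other valid generating sets.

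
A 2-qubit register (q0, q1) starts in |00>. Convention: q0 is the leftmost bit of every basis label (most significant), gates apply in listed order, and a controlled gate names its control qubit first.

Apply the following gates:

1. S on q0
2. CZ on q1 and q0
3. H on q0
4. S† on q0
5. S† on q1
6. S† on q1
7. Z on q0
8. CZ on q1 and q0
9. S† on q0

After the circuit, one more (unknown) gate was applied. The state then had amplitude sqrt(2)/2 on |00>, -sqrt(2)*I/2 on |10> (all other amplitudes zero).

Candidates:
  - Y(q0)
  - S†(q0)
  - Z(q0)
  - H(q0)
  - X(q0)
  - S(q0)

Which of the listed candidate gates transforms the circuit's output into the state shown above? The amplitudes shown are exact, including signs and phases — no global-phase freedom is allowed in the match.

It was S†(q0) that produced the state shown.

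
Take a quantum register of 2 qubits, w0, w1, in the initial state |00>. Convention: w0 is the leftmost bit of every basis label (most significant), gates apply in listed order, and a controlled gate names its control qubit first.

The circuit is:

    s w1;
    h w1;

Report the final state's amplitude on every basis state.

The final amplitudes are sqrt(2)/2 on |00>, sqrt(2)/2 on |01>, 0 on |10>, 0 on |11>.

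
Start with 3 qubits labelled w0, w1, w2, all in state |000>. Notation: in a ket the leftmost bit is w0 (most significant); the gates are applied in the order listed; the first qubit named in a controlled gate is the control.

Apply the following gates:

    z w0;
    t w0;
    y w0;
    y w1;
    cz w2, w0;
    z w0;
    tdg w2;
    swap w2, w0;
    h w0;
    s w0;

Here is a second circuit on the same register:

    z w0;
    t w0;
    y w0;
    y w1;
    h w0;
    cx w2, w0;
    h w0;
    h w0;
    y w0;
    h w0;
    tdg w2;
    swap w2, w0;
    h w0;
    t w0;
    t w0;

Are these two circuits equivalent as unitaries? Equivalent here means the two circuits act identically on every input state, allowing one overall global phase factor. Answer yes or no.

No, they are not equivalent — no single phase factor reconciles the two unitaries.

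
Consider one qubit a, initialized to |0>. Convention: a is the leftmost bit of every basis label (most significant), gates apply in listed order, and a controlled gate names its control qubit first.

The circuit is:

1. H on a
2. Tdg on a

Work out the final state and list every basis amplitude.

The resulting statevector has amplitude sqrt(2)/2 on |0>, -sqrt(2)*exp(3*I*pi/4)/2 on |1>.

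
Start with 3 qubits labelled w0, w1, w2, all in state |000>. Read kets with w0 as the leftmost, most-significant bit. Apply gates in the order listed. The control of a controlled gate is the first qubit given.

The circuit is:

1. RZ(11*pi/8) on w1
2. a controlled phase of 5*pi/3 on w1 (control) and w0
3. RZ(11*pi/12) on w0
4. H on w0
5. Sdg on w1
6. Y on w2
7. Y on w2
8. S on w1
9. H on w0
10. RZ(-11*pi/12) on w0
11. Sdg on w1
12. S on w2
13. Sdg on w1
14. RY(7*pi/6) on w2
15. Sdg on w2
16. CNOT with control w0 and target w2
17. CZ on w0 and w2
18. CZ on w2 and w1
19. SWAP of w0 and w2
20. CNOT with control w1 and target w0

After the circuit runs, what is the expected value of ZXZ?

The expectation value of ZXZ is 0.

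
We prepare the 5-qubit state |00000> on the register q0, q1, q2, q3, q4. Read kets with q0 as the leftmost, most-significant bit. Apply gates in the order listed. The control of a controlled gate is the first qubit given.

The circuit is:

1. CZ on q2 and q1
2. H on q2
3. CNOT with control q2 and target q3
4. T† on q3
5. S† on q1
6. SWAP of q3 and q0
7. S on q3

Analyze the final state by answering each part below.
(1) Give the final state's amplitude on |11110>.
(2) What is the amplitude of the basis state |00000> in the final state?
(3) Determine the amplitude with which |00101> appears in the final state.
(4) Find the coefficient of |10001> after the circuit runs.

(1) |11110> carries amplitude 0 in the final state.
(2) The amplitude on |00000> is sqrt(2)/2.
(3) |00101> carries amplitude 0 in the final state.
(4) The amplitude on |10001> is 0.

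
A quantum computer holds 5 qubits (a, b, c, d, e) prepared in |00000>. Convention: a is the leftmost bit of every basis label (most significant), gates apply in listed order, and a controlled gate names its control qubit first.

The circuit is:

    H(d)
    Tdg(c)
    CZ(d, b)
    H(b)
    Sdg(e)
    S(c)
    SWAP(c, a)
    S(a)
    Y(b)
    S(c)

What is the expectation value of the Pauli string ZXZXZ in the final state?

The observable ZXZXZ averages to -1.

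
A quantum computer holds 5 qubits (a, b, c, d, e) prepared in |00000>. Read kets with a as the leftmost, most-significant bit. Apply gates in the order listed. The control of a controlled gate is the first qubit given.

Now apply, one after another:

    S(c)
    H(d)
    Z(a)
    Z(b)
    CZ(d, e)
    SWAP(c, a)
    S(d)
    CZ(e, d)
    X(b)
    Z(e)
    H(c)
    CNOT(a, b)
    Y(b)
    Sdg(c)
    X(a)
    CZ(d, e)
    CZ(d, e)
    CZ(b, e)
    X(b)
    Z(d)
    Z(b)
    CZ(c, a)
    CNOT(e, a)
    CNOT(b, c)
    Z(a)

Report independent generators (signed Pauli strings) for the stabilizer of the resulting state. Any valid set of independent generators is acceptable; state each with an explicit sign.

The final state is stabilized by the group generated by -IIYII, -IIIYI, -ZIIII, -IZIII, +IIIIZ; other independent generating sets are equally valid. Key observation: the block from step 16 through step 17 cancels to the identity and can be dropped.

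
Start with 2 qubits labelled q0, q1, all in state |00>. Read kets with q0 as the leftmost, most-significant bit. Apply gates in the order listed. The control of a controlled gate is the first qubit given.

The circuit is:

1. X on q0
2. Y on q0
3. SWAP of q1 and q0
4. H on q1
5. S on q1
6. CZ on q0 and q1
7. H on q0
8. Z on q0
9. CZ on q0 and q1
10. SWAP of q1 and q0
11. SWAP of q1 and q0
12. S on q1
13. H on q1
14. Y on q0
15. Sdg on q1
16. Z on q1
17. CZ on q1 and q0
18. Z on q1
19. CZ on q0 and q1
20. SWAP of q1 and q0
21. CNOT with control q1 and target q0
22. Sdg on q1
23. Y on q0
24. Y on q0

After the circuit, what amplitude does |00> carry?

|00> carries amplitude sqrt(2)/2 in the final state.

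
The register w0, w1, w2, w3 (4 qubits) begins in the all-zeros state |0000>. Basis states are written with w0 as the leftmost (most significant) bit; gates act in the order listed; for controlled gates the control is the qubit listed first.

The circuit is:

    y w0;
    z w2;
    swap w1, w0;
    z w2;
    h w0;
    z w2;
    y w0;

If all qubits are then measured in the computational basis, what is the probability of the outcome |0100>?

The probability of measuring |0100> is 1/2.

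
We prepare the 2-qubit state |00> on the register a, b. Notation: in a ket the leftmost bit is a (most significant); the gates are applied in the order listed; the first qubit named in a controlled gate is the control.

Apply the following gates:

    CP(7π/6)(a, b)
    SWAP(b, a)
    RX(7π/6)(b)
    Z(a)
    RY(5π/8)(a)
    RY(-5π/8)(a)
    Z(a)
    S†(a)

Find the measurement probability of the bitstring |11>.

Outcome |11> occurs with probability 0. Key observation: steps 4-7 multiply out to the identity, so the circuit reduces to the remaining gates.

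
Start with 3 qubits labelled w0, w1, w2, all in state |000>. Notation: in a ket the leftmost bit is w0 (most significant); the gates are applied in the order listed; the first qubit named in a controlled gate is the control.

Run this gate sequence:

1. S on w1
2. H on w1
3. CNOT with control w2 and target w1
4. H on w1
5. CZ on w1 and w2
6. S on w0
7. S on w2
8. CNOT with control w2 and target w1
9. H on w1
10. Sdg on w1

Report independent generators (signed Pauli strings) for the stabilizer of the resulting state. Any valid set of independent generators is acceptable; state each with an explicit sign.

One valid set of independent stabilizer generators is -IYI, +ZII, +IIZ (any independent generating set of the same group is equally correct).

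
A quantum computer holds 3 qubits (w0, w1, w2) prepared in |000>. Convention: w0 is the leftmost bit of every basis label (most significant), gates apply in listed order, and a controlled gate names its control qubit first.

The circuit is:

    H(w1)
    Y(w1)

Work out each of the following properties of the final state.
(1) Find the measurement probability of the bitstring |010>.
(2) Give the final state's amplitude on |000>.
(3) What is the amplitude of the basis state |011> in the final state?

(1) Outcome |010> occurs with probability 1/2.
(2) The amplitude on |000> is -sqrt(2)*I/2.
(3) The final state's coefficient on |011> equals 0.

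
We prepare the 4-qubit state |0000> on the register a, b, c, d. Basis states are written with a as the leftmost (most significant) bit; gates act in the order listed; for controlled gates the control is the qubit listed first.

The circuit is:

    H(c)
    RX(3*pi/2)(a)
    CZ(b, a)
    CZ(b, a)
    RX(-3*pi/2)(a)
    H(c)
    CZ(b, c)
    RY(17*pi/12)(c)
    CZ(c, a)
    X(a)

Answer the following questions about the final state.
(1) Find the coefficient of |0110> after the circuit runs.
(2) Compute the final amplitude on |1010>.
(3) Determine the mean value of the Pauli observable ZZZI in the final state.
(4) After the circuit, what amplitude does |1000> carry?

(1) |0110> carries amplitude 0 in the final state. Key observation: gates 1-6 undo each other exactly, leaving only the rest of the circuit to track.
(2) |1010> carries amplitude sqrt(6 - 3*sqrt(2))/4 + sqrt(sqrt(2) + 2)/4 in the final state.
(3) The expectation value of ZZZI is -sqrt(2)/4 + sqrt(6)/4.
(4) The final state's coefficient on |1000> equals -sqrt(3*sqrt(2) + 6)/4 + sqrt(2 - sqrt(2))/4.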